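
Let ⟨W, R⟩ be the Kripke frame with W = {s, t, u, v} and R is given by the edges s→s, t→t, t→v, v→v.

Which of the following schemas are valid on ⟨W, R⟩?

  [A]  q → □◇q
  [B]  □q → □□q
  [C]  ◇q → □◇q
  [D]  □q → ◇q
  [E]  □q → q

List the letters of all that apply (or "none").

R is not reflexive: not u R u.
R is not symmetric: t R v but not v R t.
R is transitive: R is closed under composition.
R is not euclidean: t R v and t R t but not v R t.
R is not serial: u has no R-successor.
(A) q → □◇q (axiom B) characterises the symmetric frames. R is not symmetric — not valid.
(B) axiom 4: valid iff R is transitive. R is transitive — valid.
(C) ◇q → □◇q is axiom 5; it is valid on a frame exactly when R is euclidean. R is not euclidean, so not valid.
(D) □q → ◇q is axiom D, which corresponds to seriality. R is not serial — not valid.
(E) axiom T: valid iff R is reflexive. R is not reflexive — not valid.

B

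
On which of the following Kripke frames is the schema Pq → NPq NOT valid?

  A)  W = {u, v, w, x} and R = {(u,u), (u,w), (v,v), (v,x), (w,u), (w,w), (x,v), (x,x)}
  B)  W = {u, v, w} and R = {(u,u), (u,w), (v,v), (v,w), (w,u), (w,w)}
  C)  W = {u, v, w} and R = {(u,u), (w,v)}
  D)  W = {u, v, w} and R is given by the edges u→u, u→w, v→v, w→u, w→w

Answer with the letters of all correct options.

The schema Pq → NPq is axiom 5; it is valid on a frame iff R is euclidean.
(A) R is euclidean (any two R-successors of the same world are R-related), so the schema is valid here.
(B) R is not euclidean (v R w and v R v but not w R v), so the schema fails here.
(C) R is not euclidean (w R v and w R v but not v R v), so the schema fails here.
(D) R is euclidean (any two R-successors of the same world are R-related), so the schema is valid here.

B, C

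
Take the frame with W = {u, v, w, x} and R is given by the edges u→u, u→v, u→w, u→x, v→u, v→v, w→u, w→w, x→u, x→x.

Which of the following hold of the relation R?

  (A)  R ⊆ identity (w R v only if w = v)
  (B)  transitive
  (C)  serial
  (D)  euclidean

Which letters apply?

(A) not ⊆ identity: u R v with u ≠ v.
(B) not transitive: v R u and u R w but not v R w.
(C) serial: every world has an R-successor.
(D) not euclidean: u R v and u R w but not v R w.

C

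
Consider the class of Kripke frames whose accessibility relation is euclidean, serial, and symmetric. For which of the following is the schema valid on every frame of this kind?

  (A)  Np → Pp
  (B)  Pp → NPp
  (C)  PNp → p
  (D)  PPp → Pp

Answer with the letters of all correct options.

Serial, symmetric and euclidean together give transitive (from symmetry + euclidean) and then reflexive; the relation is an equivalence.
(A) axiom D: valid iff R is serial. Every such R is serial — valid.
(B) Pp → NPp is axiom 5, which corresponds to the euclidean property. Every such R is euclidean — valid.
(C) the dual of axiom B: valid iff R is symmetric. Every such R is symmetric — valid.
(D) the dual of axiom 4: valid iff R is transitive. Every such R is transitive — valid.

A, B, C, D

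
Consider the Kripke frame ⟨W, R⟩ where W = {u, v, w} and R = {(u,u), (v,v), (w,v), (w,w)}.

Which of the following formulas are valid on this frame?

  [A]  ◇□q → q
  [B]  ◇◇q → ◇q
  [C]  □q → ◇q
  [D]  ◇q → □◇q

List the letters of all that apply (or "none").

B, C

R is not symmetric: w R v but not v R w.
R is transitive: R is closed under composition.
R is not euclidean: w R v and w R w but not v R w.
R is serial: every world has an R-successor.
(A) ◇□q → q (the dual of axiom B) characterises the symmetric frames. R is not symmetric — not valid.
(B) the dual of axiom 4: valid iff R is transitive. R is transitive — valid.
(C) axiom D: valid iff R is serial. R is serial — valid.
(D) ◇q → □◇q is axiom 5, which corresponds to the euclidean property. R is not euclidean — not valid.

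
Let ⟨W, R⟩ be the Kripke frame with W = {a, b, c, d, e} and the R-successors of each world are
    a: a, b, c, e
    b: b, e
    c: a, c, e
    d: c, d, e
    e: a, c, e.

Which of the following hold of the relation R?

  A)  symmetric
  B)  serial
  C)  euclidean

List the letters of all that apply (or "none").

(A) not symmetric: a R b but not b R a.
(B) serial: every world has an R-successor.
(C) not euclidean: a R b and a R a but not b R a.

B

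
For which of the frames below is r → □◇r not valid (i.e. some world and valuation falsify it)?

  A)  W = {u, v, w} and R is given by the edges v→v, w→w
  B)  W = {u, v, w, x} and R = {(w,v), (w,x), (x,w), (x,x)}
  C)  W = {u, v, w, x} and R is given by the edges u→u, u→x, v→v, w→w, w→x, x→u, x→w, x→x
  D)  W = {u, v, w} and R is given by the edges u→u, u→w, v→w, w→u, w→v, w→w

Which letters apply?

B

The schema r → □◇r is axiom B; it is valid on a frame iff R is symmetric.
(A) R is symmetric (every R-edge is matched by its reverse), so the schema is valid here.
(B) R is not symmetric (w R v but not v R w), so the schema fails here.
(C) R is symmetric (every R-edge is matched by its reverse), so the schema is valid here.
(D) R is symmetric (every R-edge is matched by its reverse), so the schema is valid here.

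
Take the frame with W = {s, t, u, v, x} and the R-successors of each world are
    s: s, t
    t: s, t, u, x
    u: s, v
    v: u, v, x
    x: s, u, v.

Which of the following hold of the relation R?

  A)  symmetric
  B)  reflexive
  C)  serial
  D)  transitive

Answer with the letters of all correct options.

(A) not symmetric: t R u but not u R t.
(B) not reflexive: not u R u.
(C) serial: every world has an R-successor.
(D) not transitive: s R t and t R u but not s R u.

C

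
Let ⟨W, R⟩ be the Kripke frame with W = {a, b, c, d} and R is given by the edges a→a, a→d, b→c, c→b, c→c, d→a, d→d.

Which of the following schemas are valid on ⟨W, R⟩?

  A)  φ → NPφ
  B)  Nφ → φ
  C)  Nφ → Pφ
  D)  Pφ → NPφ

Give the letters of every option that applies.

R is not reflexive: not b R b.
R is symmetric: every R-edge is matched by its reverse.
R is not euclidean: c R b and c R b but not b R b.
R is serial: every world has an R-successor.
(A) φ → NPφ is axiom B; it is valid on a frame exactly when R is symmetric. R is symmetric, so valid.
(B) Nφ → φ is axiom T; it is valid on a frame exactly when R is reflexive. R is not reflexive, so not valid.
(C) axiom D: valid iff R is serial. R is serial — valid.
(D) Pφ → NPφ is axiom 5, which corresponds to the euclidean property. R is not euclidean — not valid.

A, C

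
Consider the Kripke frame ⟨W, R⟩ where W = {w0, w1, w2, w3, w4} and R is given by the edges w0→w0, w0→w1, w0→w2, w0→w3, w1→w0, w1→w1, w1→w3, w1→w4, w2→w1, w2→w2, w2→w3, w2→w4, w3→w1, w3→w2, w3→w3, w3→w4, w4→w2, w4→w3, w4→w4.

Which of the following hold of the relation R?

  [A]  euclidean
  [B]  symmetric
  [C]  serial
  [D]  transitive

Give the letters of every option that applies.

(A) not euclidean: w0 R w1 and w0 R w2 but not w1 R w2.
(B) not symmetric: w0 R w2 but not w2 R w0.
(C) serial: every world has an R-successor.
(D) not transitive: w0 R w1 and w1 R w4 but not w0 R w4.

C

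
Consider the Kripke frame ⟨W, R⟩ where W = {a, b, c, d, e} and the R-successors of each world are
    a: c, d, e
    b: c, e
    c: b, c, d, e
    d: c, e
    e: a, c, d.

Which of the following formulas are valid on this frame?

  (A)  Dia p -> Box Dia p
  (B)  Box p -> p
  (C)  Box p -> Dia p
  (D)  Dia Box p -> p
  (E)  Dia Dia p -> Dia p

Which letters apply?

R is not reflexive: not a R a.
R is not symmetric: a R c but not c R a.
R is not transitive: a R c and c R b but not a R b.
R is not euclidean: c R b and c R d but not b R d.
R is serial: every world has an R-successor.
(A) Dia p -> Box Dia p is axiom 5, which corresponds to the euclidean property. R is not euclidean — not valid.
(B) Box p -> p is axiom T; it is valid on a frame exactly when R is reflexive. R is not reflexive, so not valid.
(C) Box p -> Dia p is axiom D; it is valid on a frame exactly when R is serial. R is serial, so valid.
(D) Dia Box p -> p is the dual of axiom B, which corresponds to symmetry. R is not symmetric — not valid.
(E) the dual of axiom 4: valid iff R is transitive. R is not transitive — not valid.

C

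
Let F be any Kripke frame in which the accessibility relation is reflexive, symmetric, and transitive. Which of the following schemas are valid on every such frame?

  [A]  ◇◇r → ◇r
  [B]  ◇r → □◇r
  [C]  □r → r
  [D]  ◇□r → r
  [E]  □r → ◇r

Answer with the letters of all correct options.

A, B, C, D, E

A relation that is reflexive, symmetric, and transitive is also euclidean and serial.
(A) ◇◇r → ◇r is the dual of axiom 4; it is valid on a frame exactly when R is transitive. Every such R is transitive, so valid.
(B) ◇r → □◇r is axiom 5, which corresponds to the euclidean property. Every such R is euclidean — valid.
(C) □r → r is axiom T; it is valid on a frame exactly when R is reflexive. Every such R is reflexive, so valid.
(D) ◇□r → r is the dual of axiom B, which corresponds to symmetry. Every such R is symmetric — valid.
(E) axiom D: valid iff R is serial. Every such R is serial — valid.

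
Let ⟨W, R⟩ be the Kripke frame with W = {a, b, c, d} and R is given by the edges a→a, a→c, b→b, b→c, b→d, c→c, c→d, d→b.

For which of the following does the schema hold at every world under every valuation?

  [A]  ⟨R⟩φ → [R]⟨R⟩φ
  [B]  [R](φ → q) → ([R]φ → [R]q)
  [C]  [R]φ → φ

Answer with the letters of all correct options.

R is not reflexive: not d R d.
R is not euclidean: a R c and a R a but not c R a.
(A) ⟨R⟩φ → [R]⟨R⟩φ (axiom 5) characterises the euclidean frames. R is not euclidean — not valid.
(B) this is just K, valid on every normal frame.
(C) [R]φ → φ (axiom T) characterises the reflexive frames. R is not reflexive — not valid.

B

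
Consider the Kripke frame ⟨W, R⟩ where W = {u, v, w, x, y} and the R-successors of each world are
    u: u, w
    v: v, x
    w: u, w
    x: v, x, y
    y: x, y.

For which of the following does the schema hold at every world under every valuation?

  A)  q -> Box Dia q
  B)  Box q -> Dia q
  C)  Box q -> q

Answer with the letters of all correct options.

R is reflexive: each world relates to itself.
R is symmetric: every R-edge is matched by its reverse.
R is serial: every world has an R-successor.
(A) q -> Box Dia q (axiom B) characterises the symmetric frames. R is symmetric — valid.
(B) Box q -> Dia q is axiom D, which corresponds to seriality. R is serial — valid.
(C) axiom T: valid iff R is reflexive. R is reflexive — valid.

A, B, C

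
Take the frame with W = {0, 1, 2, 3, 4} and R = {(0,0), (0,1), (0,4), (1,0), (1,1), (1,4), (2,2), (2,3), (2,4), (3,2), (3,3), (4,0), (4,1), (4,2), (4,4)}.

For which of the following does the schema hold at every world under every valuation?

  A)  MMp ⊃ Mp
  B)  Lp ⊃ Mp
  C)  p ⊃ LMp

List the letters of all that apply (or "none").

B, C

R is symmetric: every R-edge is matched by its reverse.
R is not transitive: 0 R 4 and 4 R 2 but not 0 R 2.
R is serial: every world has an R-successor.
(A) MMp ⊃ Mp (the dual of axiom 4) characterises the transitive frames. R is not transitive — not valid.
(B) axiom D: valid iff R is serial. R is serial — valid.
(C) p ⊃ LMp is axiom B; it is valid on a frame exactly when R is symmetric. R is symmetric, so valid.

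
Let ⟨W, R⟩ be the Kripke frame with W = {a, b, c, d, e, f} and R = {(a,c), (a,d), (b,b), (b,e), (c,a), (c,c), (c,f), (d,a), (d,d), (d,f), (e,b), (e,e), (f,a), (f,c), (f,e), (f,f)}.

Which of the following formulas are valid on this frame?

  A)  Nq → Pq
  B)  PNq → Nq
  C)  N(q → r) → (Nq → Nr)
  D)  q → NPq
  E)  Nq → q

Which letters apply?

R is not reflexive: not a R a.
R is not symmetric: d R f but not f R d.
R is not euclidean: a R c and a R d but not c R d.
R is serial: every world has an R-successor.
(A) Nq → Pq (axiom D) characterises the serial frames. R is serial — valid.
(B) PNq → Nq is the dual of axiom 5, which corresponds to the euclidean property. R is not euclidean — not valid.
(C) this is just K, valid on every normal frame.
(D) q → NPq is axiom B, which corresponds to symmetry. R is not symmetric — not valid.
(E) Nq → q (axiom T) characterises the reflexive frames. R is not reflexive — not valid.

A, C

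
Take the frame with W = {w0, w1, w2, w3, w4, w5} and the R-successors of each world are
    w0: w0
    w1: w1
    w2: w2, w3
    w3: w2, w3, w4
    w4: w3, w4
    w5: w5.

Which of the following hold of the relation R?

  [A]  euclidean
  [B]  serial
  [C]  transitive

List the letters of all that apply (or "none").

B

(A) not euclidean: w3 R w2 and w3 R w4 but not w2 R w4.
(B) serial: every world has an R-successor.
(C) not transitive: w2 R w3 and w3 R w4 but not w2 R w4.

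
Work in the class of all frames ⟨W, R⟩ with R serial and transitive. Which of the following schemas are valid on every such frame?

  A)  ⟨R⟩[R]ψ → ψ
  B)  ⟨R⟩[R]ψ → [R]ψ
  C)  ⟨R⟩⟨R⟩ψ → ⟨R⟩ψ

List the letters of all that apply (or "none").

C

(A) ⟨R⟩[R]ψ → ψ is the dual of axiom B, which corresponds to symmetry. Such an R need not be symmetric — not valid.
(B) ⟨R⟩[R]ψ → [R]ψ is the dual of axiom 5; it is valid on a frame exactly when R is euclidean. Such an R need not be euclidean, so not valid.
(C) the dual of axiom 4: valid iff R is transitive. Every such R is transitive — valid.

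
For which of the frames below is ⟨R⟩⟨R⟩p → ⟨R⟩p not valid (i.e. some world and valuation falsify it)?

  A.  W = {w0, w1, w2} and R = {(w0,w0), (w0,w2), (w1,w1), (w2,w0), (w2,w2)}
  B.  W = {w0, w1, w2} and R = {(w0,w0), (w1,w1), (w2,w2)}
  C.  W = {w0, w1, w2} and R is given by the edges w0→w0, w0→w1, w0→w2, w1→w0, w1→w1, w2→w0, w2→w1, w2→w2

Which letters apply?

The schema ⟨R⟩⟨R⟩p → ⟨R⟩p is the dual of axiom 4; it is valid on a frame iff R is transitive.
(A) R is transitive (R is closed under composition), so the schema is valid here.
(B) R is transitive (R is closed under composition), so the schema is valid here.
(C) R is not transitive (w1 R w0 and w0 R w2 but not w1 R w2), so the schema fails here.

C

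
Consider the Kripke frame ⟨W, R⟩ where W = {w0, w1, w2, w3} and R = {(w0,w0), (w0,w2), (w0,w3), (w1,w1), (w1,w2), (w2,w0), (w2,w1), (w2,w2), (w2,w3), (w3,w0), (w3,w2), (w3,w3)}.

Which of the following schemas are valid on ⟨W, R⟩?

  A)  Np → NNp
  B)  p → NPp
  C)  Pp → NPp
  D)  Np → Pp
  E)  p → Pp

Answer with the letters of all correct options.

R is reflexive: each world relates to itself.
R is symmetric: every R-edge is matched by its reverse.
R is not transitive: w0 R w2 and w2 R w1 but not w0 R w1.
R is not euclidean: w2 R w0 and w2 R w1 but not w0 R w1.
R is serial: every world has an R-successor.
(A) axiom 4: valid iff R is transitive. R is not transitive — not valid.
(B) axiom B: valid iff R is symmetric. R is symmetric — valid.
(C) Pp → NPp is axiom 5, which corresponds to the euclidean property. R is not euclidean — not valid.
(D) Np → Pp (axiom D) characterises the serial frames. R is serial — valid.
(E) p → Pp (the dual of axiom T) characterises the reflexive frames. R is reflexive — valid.

B, D, E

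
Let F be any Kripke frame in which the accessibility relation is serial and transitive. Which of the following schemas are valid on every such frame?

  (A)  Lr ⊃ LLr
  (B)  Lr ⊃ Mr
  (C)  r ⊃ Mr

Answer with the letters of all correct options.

A, B

(A) Lr ⊃ LLr is axiom 4, which corresponds to transitivity. Every such R is transitive — valid.
(B) axiom D: valid iff R is serial. Every such R is serial — valid.
(C) r ⊃ Mr is the dual of axiom T; it is valid on a frame exactly when R is reflexive. Such an R need not be reflexive, so not valid.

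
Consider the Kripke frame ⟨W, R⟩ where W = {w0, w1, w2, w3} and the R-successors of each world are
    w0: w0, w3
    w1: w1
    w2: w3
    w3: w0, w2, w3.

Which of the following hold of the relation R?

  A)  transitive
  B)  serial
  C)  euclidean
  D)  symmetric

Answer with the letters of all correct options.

(A) not transitive: w0 R w3 and w3 R w2 but not w0 R w2.
(B) serial: every world has an R-successor.
(C) not euclidean: w3 R w0 and w3 R w2 but not w0 R w2.
(D) symmetric: every R-edge is matched by its reverse.

B, D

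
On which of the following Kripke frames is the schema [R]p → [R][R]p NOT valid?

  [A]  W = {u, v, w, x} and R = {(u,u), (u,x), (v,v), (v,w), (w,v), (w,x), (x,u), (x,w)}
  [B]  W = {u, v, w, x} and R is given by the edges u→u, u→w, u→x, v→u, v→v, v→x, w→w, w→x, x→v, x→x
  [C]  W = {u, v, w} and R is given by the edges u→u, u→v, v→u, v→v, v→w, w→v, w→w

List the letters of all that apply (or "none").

A, B, C

The schema [R]p → [R][R]p is axiom 4; it is valid on a frame iff R is transitive.
(A) R is not transitive (u R x and x R w but not u R w), so the schema fails here.
(B) R is not transitive (u R x and x R v but not u R v), so the schema fails here.
(C) R is not transitive (u R v and v R w but not u R w), so the schema fails here.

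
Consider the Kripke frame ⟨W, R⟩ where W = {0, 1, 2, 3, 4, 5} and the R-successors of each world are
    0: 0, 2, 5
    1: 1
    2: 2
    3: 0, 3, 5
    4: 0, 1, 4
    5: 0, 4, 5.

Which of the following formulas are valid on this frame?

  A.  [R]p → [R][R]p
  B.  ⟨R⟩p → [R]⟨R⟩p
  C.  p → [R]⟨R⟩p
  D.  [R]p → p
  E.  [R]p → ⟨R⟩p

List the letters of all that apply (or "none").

R is reflexive: each world relates to itself.
R is not symmetric: 0 R 2 but not 2 R 0.
R is not transitive: 0 R 5 and 5 R 4 but not 0 R 4.
R is not euclidean: 0 R 2 and 0 R 0 but not 2 R 0.
R is serial: every world has an R-successor.
(A) axiom 4: valid iff R is transitive. R is not transitive — not valid.
(B) ⟨R⟩p → [R]⟨R⟩p is axiom 5; it is valid on a frame exactly when R is euclidean. R is not euclidean, so not valid.
(C) axiom B: valid iff R is symmetric. R is not symmetric — not valid.
(D) [R]p → p is axiom T, which corresponds to reflexivity. R is reflexive — valid.
(E) [R]p → ⟨R⟩p (axiom D) characterises the serial frames. R is serial — valid.

D, E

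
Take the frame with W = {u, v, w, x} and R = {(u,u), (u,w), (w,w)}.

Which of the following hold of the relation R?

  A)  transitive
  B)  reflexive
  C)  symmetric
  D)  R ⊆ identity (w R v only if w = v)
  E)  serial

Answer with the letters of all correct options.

(A) transitive: R is closed under composition.
(B) not reflexive: not v R v.
(C) not symmetric: u R w but not w R u.
(D) not ⊆ identity: u R w with u ≠ w.
(E) not serial: v has no R-successor.

A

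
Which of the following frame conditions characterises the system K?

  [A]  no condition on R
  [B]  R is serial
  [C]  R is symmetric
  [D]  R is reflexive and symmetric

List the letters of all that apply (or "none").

A

(A) K is sound and complete for exactly this class.
(B) this class determines D, not K.
(C) this class determines KB, not K.
(D) this class determines B (= KTB), not K.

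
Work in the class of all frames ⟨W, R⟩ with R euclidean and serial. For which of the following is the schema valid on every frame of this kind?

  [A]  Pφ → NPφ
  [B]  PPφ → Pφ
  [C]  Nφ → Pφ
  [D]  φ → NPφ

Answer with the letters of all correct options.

(A) Pφ → NPφ is axiom 5, which corresponds to the euclidean property. Every such R is euclidean — valid.
(B) PPφ → Pφ is the dual of axiom 4; it is valid on a frame exactly when R is transitive. Such an R need not be transitive, so not valid.
(C) Nφ → Pφ (axiom D) characterises the serial frames. Every such R is serial — valid.
(D) φ → NPφ (axiom B) characterises the symmetric frames. Such an R need not be symmetric — not valid.

A, C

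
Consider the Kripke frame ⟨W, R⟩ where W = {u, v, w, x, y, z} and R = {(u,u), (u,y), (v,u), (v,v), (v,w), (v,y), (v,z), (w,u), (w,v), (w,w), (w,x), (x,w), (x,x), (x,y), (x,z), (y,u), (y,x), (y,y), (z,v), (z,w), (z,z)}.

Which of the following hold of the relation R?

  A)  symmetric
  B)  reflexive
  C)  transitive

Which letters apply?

(A) not symmetric: v R u but not u R v.
(B) reflexive: each world relates to itself.
(C) not transitive: u R y and y R x but not u R x.

B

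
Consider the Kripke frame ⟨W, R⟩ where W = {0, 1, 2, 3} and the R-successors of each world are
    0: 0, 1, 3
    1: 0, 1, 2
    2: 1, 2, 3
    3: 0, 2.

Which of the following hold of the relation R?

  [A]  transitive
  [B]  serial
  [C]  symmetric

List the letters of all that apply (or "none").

(A) not transitive: 0 R 1 and 1 R 2 but not 0 R 2.
(B) serial: every world has an R-successor.
(C) symmetric: every R-edge is matched by its reverse.

B, C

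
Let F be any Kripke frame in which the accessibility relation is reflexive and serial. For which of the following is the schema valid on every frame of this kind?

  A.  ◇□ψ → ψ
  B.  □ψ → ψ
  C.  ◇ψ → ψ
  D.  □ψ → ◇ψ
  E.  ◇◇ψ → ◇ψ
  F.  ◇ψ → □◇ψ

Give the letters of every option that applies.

B, D

(A) ◇□ψ → ψ is the dual of axiom B; it is valid on a frame exactly when R is symmetric. Such an R need not be symmetric, so not valid.
(B) □ψ → ψ is axiom T, which corresponds to reflexivity. Every such R is reflexive — valid.
(C) ◇ψ → ψ is valid only on frames where every R-edge is a self-loop. Such an R need not be a subset of the identity — not valid.
(D) axiom D: valid iff R is serial. Every such R is serial — valid.
(E) ◇◇ψ → ◇ψ (the dual of axiom 4) characterises the transitive frames. Such an R need not be transitive — not valid.
(F) ◇ψ → □◇ψ is axiom 5; it is valid on a frame exactly when R is euclidean. Such an R need not be euclidean, so not valid.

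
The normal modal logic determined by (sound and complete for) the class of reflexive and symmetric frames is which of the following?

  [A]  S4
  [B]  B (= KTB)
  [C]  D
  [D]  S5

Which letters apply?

(A) S4 is determined by the class of reflexive and transitive frames.
(B) B (= KTB) is determined by exactly this class.
(C) D is determined by the class of serial frames.
(D) S5 is determined by the class of reflexive, symmetric, and transitive frames.

B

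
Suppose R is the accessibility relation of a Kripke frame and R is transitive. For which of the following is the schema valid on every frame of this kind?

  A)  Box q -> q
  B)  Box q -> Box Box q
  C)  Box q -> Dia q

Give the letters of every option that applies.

B

(A) axiom T: valid iff R is reflexive. Such an R need not be reflexive — not valid.
(B) axiom 4: valid iff R is transitive. Every such R is transitive — valid.
(C) Box q -> Dia q is axiom D; it is valid on a frame exactly when R is serial. Such an R need not be serial, so not valid.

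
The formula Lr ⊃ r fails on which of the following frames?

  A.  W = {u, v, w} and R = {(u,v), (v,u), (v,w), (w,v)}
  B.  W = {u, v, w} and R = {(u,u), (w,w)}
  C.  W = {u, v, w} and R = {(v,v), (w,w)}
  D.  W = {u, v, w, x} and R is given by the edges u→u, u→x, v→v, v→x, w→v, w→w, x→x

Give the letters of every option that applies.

A, B, C

The schema Lr ⊃ r is axiom T; it is valid on a frame iff R is reflexive.
(A) R is not reflexive (not u R u), so the schema fails here.
(B) R is not reflexive (not v R v), so the schema fails here.
(C) R is not reflexive (not u R u), so the schema fails here.
(D) R is reflexive (each world relates to itself), so the schema is valid here.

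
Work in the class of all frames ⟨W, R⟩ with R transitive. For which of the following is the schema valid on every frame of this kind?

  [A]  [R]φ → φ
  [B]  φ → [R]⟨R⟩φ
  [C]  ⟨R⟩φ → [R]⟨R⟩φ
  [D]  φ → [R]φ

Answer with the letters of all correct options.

(A) [R]φ → φ (axiom T) characterises the reflexive frames. Such an R need not be reflexive — not valid.
(B) φ → [R]⟨R⟩φ is axiom B, which corresponds to symmetry. Such an R need not be symmetric — not valid.
(C) ⟨R⟩φ → [R]⟨R⟩φ is axiom 5, which corresponds to the euclidean property. Such an R need not be euclidean — not valid.
(D) φ → [R]φ is valid only on frames where every R-edge is a self-loop. Such an R need not be a subset of the identity — not valid.

none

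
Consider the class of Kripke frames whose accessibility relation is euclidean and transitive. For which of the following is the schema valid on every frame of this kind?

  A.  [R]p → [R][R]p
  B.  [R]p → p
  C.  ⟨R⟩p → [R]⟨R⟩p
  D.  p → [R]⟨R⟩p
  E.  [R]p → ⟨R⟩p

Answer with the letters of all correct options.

(A) [R]p → [R][R]p is axiom 4, which corresponds to transitivity. Every such R is transitive — valid.
(B) [R]p → p is axiom T; it is valid on a frame exactly when R is reflexive. Such an R need not be reflexive, so not valid.
(C) ⟨R⟩p → [R]⟨R⟩p (axiom 5) characterises the euclidean frames. Every such R is euclidean — valid.
(D) p → [R]⟨R⟩p is axiom B; it is valid on a frame exactly when R is symmetric. Such an R need not be symmetric, so not valid.
(E) axiom D: valid iff R is serial. Such an R need not be serial — not valid.

A, C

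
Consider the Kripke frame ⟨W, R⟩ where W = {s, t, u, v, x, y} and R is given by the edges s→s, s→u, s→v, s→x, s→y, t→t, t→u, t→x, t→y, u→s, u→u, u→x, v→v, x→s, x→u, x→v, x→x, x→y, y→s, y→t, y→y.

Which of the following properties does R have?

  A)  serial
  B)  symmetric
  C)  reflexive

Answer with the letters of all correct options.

(A) serial: every world has an R-successor.
(B) not symmetric: s R v but not v R s.
(C) reflexive: each world relates to itself.

A, C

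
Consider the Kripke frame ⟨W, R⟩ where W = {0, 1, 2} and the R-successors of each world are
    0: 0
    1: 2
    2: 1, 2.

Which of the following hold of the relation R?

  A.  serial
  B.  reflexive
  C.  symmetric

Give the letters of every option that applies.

A, C

(A) serial: every world has an R-successor.
(B) not reflexive: not 1 R 1.
(C) symmetric: every R-edge is matched by its reverse.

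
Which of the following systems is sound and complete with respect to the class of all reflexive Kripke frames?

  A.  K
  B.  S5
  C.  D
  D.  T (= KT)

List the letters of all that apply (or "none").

D

(A) K is determined by the class of arbitrary frames.
(B) S5 is determined by the class of reflexive, symmetric, and transitive frames.
(C) D is determined by the class of serial frames.
(D) T (= KT) is determined by exactly this class.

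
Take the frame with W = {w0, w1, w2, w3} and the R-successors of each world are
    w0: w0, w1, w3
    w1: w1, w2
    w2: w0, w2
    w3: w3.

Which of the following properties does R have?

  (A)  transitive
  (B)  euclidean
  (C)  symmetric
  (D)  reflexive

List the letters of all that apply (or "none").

(A) not transitive: w0 R w1 and w1 R w2 but not w0 R w2.
(B) not euclidean: w0 R w1 and w0 R w0 but not w1 R w0.
(C) not symmetric: w0 R w1 but not w1 R w0.
(D) reflexive: each world relates to itself.

D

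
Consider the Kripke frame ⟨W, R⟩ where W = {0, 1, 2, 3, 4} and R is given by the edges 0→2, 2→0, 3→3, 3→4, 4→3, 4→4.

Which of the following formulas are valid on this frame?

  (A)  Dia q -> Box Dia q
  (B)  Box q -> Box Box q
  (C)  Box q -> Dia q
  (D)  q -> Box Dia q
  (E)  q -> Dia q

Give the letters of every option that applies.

R is not reflexive: not 0 R 0.
R is symmetric: every R-edge is matched by its reverse.
R is not transitive: 0 R 2 and 2 R 0 but not 0 R 0.
R is not euclidean: 0 R 2 and 0 R 2 but not 2 R 2.
R is not serial: 1 has no R-successor.
(A) Dia q -> Box Dia q is axiom 5, which corresponds to the euclidean property. R is not euclidean — not valid.
(B) Box q -> Box Box q (axiom 4) characterises the transitive frames. R is not transitive — not valid.
(C) axiom D: valid iff R is serial. R is not serial — not valid.
(D) q -> Box Dia q is axiom B, which corresponds to symmetry. R is symmetric — valid.
(E) q -> Dia q (the dual of axiom T) characterises the reflexive frames. R is not reflexive — not valid.

D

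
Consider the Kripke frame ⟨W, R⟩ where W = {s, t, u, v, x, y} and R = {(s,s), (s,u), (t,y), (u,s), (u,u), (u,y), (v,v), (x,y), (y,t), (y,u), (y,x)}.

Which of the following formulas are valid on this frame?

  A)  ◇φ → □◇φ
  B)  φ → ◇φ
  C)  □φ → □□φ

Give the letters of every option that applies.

R is not reflexive: not t R t.
R is not transitive: s R u and u R y but not s R y.
R is not euclidean: u R s and u R y but not s R y.
(A) ◇φ → □◇φ is axiom 5; it is valid on a frame exactly when R is euclidean. R is not euclidean, so not valid.
(B) the dual of axiom T: valid iff R is reflexive. R is not reflexive — not valid.
(C) axiom 4: valid iff R is transitive. R is not transitive — not valid.

none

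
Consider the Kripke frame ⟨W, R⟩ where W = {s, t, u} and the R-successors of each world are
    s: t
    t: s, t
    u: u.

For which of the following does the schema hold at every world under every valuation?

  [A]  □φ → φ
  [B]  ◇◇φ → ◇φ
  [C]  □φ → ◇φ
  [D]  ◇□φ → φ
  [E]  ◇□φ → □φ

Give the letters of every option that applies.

C, D

R is not reflexive: not s R s.
R is symmetric: every R-edge is matched by its reverse.
R is not transitive: s R t and t R s but not s R s.
R is not euclidean: t R s and t R s but not s R s.
R is serial: every world has an R-successor.
(A) □φ → φ (axiom T) characterises the reflexive frames. R is not reflexive — not valid.
(B) the dual of axiom 4: valid iff R is transitive. R is not transitive — not valid.
(C) axiom D: valid iff R is serial. R is serial — valid.
(D) ◇□φ → φ is the dual of axiom B, which corresponds to symmetry. R is symmetric — valid.
(E) ◇□φ → □φ (the dual of axiom 5) characterises the euclidean frames. R is not euclidean — not valid.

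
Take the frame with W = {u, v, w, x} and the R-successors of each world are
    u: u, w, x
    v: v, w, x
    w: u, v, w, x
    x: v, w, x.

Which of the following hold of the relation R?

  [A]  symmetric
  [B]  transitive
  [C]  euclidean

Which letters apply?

none

(A) not symmetric: u R x but not x R u.
(B) not transitive: u R w and w R v but not u R v.
(C) not euclidean: u R x and u R u but not x R u.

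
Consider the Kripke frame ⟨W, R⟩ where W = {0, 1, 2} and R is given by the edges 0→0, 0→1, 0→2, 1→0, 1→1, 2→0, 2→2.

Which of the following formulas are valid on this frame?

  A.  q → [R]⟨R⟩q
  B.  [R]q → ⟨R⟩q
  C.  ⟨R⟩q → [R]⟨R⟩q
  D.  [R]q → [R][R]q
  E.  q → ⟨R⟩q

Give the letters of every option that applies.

A, B, E

R is reflexive: each world relates to itself.
R is symmetric: every R-edge is matched by its reverse.
R is not transitive: 1 R 0 and 0 R 2 but not 1 R 2.
R is not euclidean: 0 R 1 and 0 R 2 but not 1 R 2.
R is serial: every world has an R-successor.
(A) q → [R]⟨R⟩q (axiom B) characterises the symmetric frames. R is symmetric — valid.
(B) [R]q → ⟨R⟩q is axiom D; it is valid on a frame exactly when R is serial. R is serial, so valid.
(C) ⟨R⟩q → [R]⟨R⟩q is axiom 5; it is valid on a frame exactly when R is euclidean. R is not euclidean, so not valid.
(D) [R]q → [R][R]q is axiom 4, which corresponds to transitivity. R is not transitive — not valid.
(E) q → ⟨R⟩q is the dual of axiom T; it is valid on a frame exactly when R is reflexive. R is reflexive, so valid.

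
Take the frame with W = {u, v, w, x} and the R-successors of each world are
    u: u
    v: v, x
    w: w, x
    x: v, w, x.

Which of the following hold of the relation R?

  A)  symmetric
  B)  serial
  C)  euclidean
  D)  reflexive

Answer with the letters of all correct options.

A, B, D

(A) symmetric: every R-edge is matched by its reverse.
(B) serial: every world has an R-successor.
(C) not euclidean: x R v and x R w but not v R w.
(D) reflexive: each world relates to itself.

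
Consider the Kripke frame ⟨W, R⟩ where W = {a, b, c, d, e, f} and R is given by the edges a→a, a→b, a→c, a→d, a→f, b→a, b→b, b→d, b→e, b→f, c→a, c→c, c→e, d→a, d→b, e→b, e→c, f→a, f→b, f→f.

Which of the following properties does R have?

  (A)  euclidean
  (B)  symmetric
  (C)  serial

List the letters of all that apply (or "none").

B, C

(A) not euclidean: a R b and a R c but not b R c.
(B) symmetric: every R-edge is matched by its reverse.
(C) serial: every world has an R-successor.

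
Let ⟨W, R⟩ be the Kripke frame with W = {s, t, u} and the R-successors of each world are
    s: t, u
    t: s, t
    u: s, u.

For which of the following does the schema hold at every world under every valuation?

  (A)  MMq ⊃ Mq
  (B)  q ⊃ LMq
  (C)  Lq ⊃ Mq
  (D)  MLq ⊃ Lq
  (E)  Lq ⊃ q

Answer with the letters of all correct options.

B, C

R is not reflexive: not s R s.
R is symmetric: every R-edge is matched by its reverse.
R is not transitive: s R t and t R s but not s R s.
R is not euclidean: s R t and s R u but not t R u.
R is serial: every world has an R-successor.
(A) MMq ⊃ Mq is the dual of axiom 4; it is valid on a frame exactly when R is transitive. R is not transitive, so not valid.
(B) axiom B: valid iff R is symmetric. R is symmetric — valid.
(C) Lq ⊃ Mq is axiom D; it is valid on a frame exactly when R is serial. R is serial, so valid.
(D) MLq ⊃ Lq (the dual of axiom 5) characterises the euclidean frames. R is not euclidean — not valid.
(E) axiom T: valid iff R is reflexive. R is not reflexive — not valid.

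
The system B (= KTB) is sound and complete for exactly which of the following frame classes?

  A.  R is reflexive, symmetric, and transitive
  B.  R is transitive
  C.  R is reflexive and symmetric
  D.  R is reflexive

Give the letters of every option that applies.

(A) this class determines S5, not B (= KTB).
(B) this class determines K4, not B (= KTB).
(C) B (= KTB) is sound and complete for exactly this class.
(D) this class determines T (= KT), not B (= KTB).

C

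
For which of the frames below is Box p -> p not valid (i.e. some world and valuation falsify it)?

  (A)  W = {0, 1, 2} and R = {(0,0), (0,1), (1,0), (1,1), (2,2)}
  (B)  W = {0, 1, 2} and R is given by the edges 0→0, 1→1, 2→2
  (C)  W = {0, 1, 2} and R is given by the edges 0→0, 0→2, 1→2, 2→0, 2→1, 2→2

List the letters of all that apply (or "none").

The schema Box p -> p is axiom T; it is valid on a frame iff R is reflexive.
(A) R is reflexive (each world relates to itself), so the schema is valid here.
(B) R is reflexive (each world relates to itself), so the schema is valid here.
(C) R is not reflexive (not 1 R 1), so the schema fails here.

C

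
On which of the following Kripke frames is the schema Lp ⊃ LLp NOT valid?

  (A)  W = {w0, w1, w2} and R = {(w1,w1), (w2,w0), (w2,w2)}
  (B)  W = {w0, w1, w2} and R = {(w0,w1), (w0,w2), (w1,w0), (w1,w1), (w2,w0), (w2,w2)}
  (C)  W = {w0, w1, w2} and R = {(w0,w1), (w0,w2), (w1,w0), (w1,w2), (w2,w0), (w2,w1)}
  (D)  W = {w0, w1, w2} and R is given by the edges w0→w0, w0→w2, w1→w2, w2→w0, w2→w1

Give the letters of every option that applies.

B, C, D

The schema Lp ⊃ LLp is axiom 4; it is valid on a frame iff R is transitive.
(A) R is transitive (R is closed under composition), so the schema is valid here.
(B) R is not transitive (w0 R w1 and w1 R w0 but not w0 R w0), so the schema fails here.
(C) R is not transitive (w0 R w1 and w1 R w0 but not w0 R w0), so the schema fails here.
(D) R is not transitive (w0 R w2 and w2 R w1 but not w0 R w1), so the schema fails here.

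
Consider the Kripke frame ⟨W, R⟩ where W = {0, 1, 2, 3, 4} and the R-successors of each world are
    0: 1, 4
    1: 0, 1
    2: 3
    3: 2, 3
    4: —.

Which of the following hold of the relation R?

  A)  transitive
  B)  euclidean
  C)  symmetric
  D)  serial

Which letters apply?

(A) not transitive: 0 R 1 and 1 R 0 but not 0 R 0.
(B) not euclidean: 0 R 1 and 0 R 4 but not 1 R 4.
(C) not symmetric: 0 R 4 but not 4 R 0.
(D) not serial: 4 has no R-successor.

none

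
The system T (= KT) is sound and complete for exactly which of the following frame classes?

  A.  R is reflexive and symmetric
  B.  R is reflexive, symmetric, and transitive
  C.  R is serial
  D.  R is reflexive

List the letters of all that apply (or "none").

(A) this class determines B (= KTB), not T (= KT).
(B) this class determines S5, not T (= KT).
(C) this class determines D, not T (= KT).
(D) T (= KT) is sound and complete for exactly this class.

D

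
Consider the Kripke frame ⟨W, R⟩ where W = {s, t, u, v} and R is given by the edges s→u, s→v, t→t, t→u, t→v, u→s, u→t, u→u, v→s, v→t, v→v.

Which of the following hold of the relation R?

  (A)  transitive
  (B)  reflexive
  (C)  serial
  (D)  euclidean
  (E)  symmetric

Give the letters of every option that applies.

(A) not transitive: s R u and u R s but not s R s.
(B) not reflexive: not s R s.
(C) serial: every world has an R-successor.
(D) not euclidean: s R u and s R v but not u R v.
(E) symmetric: every R-edge is matched by its reverse.

C, E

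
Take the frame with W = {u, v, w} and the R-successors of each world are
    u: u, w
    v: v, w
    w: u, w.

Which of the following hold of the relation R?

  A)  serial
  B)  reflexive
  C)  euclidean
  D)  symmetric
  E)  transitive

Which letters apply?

A, B

(A) serial: every world has an R-successor.
(B) reflexive: each world relates to itself.
(C) not euclidean: v R w and v R v but not w R v.
(D) not symmetric: v R w but not w R v.
(E) not transitive: v R w and w R u but not v R u.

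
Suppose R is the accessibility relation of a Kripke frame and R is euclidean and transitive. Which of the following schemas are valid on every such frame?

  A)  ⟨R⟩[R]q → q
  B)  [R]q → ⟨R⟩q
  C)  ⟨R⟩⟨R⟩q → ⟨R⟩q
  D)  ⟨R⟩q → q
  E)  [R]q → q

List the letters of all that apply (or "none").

(A) ⟨R⟩[R]q → q is the dual of axiom B, which corresponds to symmetry. Such an R need not be symmetric — not valid.
(B) [R]q → ⟨R⟩q is axiom D, which corresponds to seriality. Such an R need not be serial — not valid.
(C) ⟨R⟩⟨R⟩q → ⟨R⟩q is the dual of axiom 4, which corresponds to transitivity. Every such R is transitive — valid.
(D) ⟨R⟩q → q is the converse of T; it holds exactly when R ⊆ identity. Such an R need not be a subset of the identity — not valid.
(E) [R]q → q (axiom T) characterises the reflexive frames. Such an R need not be reflexive — not valid.

C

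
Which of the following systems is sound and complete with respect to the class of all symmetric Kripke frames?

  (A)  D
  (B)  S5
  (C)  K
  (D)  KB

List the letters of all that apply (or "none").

(A) D is determined by the class of serial frames.
(B) S5 is determined by the class of reflexive, symmetric, and transitive frames.
(C) K is determined by the class of arbitrary frames.
(D) KB is determined by exactly this class.

D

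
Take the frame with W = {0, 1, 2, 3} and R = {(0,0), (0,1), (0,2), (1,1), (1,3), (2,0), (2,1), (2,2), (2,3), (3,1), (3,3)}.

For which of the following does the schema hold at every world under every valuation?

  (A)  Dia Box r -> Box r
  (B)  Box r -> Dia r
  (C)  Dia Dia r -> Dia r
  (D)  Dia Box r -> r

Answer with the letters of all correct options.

R is not symmetric: 0 R 1 but not 1 R 0.
R is not transitive: 0 R 1 and 1 R 3 but not 0 R 3.
R is not euclidean: 0 R 1 and 0 R 0 but not 1 R 0.
R is serial: every world has an R-successor.
(A) the dual of axiom 5: valid iff R is euclidean. R is not euclidean — not valid.
(B) Box r -> Dia r (axiom D) characterises the serial frames. R is serial — valid.
(C) the dual of axiom 4: valid iff R is transitive. R is not transitive — not valid.
(D) Dia Box r -> r is the dual of axiom B; it is valid on a frame exactly when R is symmetric. R is not symmetric, so not valid.

B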